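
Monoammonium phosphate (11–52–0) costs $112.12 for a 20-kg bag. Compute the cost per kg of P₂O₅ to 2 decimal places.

P₂O₅ in bag = 20 × 52% = 10.4 kg.
Cost per kg P₂O₅ = $112.12 / 10.4 = $10.7808.

$10.78 per kg P₂O₅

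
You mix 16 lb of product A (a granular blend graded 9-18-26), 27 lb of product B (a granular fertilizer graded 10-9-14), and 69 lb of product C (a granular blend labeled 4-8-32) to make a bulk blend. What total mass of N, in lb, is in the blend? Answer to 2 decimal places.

N mass = 9%×16 + 10%×27 + 4%×69 = 6.9 lb.

6.90 lb N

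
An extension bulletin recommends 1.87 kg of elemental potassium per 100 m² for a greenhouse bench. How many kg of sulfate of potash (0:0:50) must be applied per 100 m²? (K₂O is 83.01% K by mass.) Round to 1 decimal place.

As K₂O: 1.87 / 0.8301 = 2.25274 kg per 100 m².
Product per 100 m² = 2.25274 / 50% = 4.50548 kg.

4.5 kg of product per hundred sq m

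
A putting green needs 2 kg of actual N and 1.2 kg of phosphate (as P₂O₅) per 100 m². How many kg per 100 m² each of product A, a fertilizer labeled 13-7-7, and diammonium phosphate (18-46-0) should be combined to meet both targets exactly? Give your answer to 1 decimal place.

Let a = kg of product A, b = kg of diammonium phosphate (per 100 m²).
N: 0.13·a + 0.18·b = 2
P₂O₅: 0.07·a + 0.46·b = 1.2
From row1: a = (2 − 0.18·b) / 0.13.
Into row2: 0.07·(2 − 0.18·b)/0.13 + 0.46·b = 1.2 → b = 0.338983, a = 14.9153.

14.9 kg product A, 0.3 kg diammonium phosphate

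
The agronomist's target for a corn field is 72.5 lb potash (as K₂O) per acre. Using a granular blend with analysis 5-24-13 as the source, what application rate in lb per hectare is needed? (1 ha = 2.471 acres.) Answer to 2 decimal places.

Product per acre = 72.5 / 13% = 557.692 lb.
Convert to per hectare: 557.692 × 2.471 = 1378.058 lb.

1378.06 lb of product per hectare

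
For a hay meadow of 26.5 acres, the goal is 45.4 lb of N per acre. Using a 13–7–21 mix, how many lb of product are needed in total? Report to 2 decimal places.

9254.62 lb

Product per acre = 45.4 / 13% = 349.231 lb.
Total product = 349.231 × 26.5 = 9254.615 lb.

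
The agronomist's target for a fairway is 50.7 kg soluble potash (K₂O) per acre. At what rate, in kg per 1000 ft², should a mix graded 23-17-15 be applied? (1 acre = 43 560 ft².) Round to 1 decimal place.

7.8 kg of product per thousand sq ft

Product per acre = 50.7 / 15% = 338 kg.
Convert to per 1000 ft²: 338 × 0.0229568 = 7.75941 kg.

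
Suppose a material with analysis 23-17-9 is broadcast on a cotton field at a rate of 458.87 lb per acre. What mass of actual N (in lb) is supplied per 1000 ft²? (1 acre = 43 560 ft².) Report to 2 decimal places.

nitrogen per acre = 458.87 × 23% = 105.54 lb.
Convert to per 1000 ft²: 105.54 × 0.0229568 = 2.42287 lb.

2.42 lb N per thousand sq ft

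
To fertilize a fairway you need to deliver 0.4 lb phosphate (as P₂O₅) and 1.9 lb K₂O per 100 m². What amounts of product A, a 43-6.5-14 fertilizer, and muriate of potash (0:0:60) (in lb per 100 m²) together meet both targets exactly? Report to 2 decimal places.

Let a = lb of product A, b = lb of muriate of potash (per 100 m²).
P₂O₅: 0.065·a + 0·b = 0.4
K₂O: 0.14·a + 0.6·b = 1.9
Solving simultaneously: a = 6.15385, b = 1.73077.

6.15 lb product A, 1.73 lb muriate of potash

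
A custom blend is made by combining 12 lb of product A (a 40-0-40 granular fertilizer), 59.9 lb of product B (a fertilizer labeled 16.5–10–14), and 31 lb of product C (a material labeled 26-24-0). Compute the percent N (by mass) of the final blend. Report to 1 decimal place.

22.1% N

Total mass = 12 + 59.9 + 31 = 102.9 lb.
N mass = 40%×12 + 16.5%×59.9 + 26%×31 = 22.7435 lb.
% N = 22.7435 / 102.9 = 22.1025%.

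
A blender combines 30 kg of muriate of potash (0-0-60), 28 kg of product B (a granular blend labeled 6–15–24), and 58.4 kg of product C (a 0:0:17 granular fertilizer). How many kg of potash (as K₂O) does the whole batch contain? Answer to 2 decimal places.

K₂O mass = 60%×30 + 24%×28 + 17%×58.4 = 34.648 kg.

34.65 kg K₂O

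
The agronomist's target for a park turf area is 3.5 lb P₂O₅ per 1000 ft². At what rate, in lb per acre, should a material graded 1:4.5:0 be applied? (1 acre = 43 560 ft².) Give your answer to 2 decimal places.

Product per 1000 ft² = 3.5 / 4.5% = 77.7778 lb.
Convert to per acre: 77.7778 × 43.56 = 3388 lb.

3388.00 lb of product per acre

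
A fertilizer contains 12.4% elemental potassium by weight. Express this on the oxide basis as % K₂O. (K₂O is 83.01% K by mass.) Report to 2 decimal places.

14.94% K₂O

%K₂O = 12.4 / 0.8301 = 14.938%.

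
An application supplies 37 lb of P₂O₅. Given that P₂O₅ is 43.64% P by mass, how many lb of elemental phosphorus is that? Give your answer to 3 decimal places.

16.147 lb P

P = 37 × 0.4364 = 16.1468 lb.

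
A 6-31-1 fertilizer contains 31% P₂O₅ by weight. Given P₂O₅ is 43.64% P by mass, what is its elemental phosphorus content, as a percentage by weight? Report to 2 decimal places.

%P = 31 × 0.4364 = 13.5284%.

13.53% P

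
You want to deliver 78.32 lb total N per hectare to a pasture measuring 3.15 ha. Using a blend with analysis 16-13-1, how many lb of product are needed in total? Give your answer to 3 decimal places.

1541.925 lb

Product per hectare = 78.32 / 16% = 489.5 lb.
Total product = 489.5 × 3.15 = 1541.925 lb.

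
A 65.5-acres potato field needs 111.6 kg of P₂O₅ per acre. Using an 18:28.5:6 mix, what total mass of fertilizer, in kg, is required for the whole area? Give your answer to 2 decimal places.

25648.42 kg

Product per acre = 111.6 / 28.5% = 391.579 kg.
Total product = 391.579 × 65.5 = 25648.421 kg.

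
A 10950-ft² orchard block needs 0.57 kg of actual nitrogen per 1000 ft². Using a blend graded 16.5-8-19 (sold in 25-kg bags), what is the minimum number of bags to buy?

Product per 1000 ft² = 0.57 / 16.5% = 3.45455 kg.
Total product = 3.45455 × 10950 / 1000 = 37.8273 kg.
Bags = ⌈37.8273 / 25⌉ = 2.

2 bags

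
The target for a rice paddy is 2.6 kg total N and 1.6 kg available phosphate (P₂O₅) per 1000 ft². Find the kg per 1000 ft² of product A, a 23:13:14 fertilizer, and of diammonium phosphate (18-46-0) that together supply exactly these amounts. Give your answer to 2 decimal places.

Let a = kg of product A, b = kg of diammonium phosphate (per 1000 ft²).
N: 0.23·a + 0.18·b = 2.6
P₂O₅: 0.13·a + 0.46·b = 1.6
Eliminate b: (row1) − 0.18/0.46·(row2) → 0.17913·a = 1.97391, so a = 11.0194.
Then b = (1.6 − 0.13·11.0194) / 0.46 = 0.364078.

11.02 kg product A, 0.36 kg diammonium phosphate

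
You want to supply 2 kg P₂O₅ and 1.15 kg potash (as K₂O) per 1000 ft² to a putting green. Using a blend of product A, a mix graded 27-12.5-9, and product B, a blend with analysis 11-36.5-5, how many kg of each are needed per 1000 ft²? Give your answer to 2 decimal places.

12.02 kg product A, 1.36 kg product B

Let a = kg of product A, b = kg of product B (per 1000 ft²).
P₂O₅: 0.125·a + 0.365·b = 2
K₂O: 0.09·a + 0.05·b = 1.15
Eliminate b: (row1) − 0.365/0.05·(row2) → -0.532·a = -6.395, so a = 12.0207.
Then b = (1.15 − 0.09·12.0207) / 0.05 = 1.36278.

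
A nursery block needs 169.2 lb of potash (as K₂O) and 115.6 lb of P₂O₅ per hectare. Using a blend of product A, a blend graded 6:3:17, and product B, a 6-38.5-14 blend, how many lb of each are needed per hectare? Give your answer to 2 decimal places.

799.31 lb product A, 237.98 lb product B

With a, b = lb per hectare of product A and product B:
K₂O: 0.17·a + 0.14·b = 169.2
P₂O₅: 0.03·a + 0.385·b = 115.6
From row1: a = (169.2 − 0.14·b) / 0.17.
Into row2: 0.03·(169.2 − 0.14·b)/0.17 + 0.385·b = 115.6 → b = 237.976, a = 799.314.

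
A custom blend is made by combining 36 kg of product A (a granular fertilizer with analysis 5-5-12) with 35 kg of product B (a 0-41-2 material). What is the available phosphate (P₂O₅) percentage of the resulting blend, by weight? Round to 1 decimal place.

22.7% P₂O₅

Total mass = 36 + 35 = 71 kg.
P₂O₅ mass = 5%×36 + 41%×35 = 16.15 kg.
% P₂O₅ = 16.15 / 71 = 22.7465%.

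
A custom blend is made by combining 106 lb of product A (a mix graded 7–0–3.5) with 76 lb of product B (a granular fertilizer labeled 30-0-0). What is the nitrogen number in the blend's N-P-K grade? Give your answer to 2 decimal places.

Total mass = 106 + 76 = 182 lb.
N mass = 7%×106 + 30%×76 = 30.22 lb.
% N = 30.22 / 182 = 16.6044%.

16.60% N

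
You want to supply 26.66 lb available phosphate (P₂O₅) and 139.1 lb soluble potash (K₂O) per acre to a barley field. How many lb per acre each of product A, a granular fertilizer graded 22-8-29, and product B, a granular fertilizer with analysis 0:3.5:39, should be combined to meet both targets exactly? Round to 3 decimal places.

Per-acre balance (a = product A, b = product B):
P₂O₅: 0.08·a + 0.035·b = 26.66
K₂O: 0.29·a + 0.39·b = 139.1
From row1: a = (26.66 − 0.035·b) / 0.08.
Into row2: 0.29·(26.66 − 0.035·b)/0.08 + 0.39·b = 139.1 → b = 161.3587, a = 262.6556.

262.656 lb product A, 161.359 lb product B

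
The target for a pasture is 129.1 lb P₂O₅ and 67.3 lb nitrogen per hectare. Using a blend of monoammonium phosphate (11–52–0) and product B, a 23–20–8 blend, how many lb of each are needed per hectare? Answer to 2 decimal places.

Let a = lb of monoammonium phosphate, b = lb of product B (per hectare).
P₂O₅: 0.52·a + 0.2·b = 129.1
N: 0.11·a + 0.23·b = 67.3
Eliminate a: (row1) − 0.52/0.11·(row2) → -0.887273·b = -189.045, so b = 213.064.
Back-substitute: a = (129.1 − 0.2·213.064) / 0.52 = 166.322.

166.32 lb monoammonium phosphate, 213.06 lb product B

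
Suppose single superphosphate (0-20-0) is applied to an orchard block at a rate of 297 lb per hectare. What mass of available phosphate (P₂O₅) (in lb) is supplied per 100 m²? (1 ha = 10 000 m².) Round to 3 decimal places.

P₂O₅ per hectare = 297 × 20% = 59.4 lb.
Convert to per 100 m²: 59.4 × 0.01 = 0.594 lb.

0.594 lb P₂O₅ per hundred sq m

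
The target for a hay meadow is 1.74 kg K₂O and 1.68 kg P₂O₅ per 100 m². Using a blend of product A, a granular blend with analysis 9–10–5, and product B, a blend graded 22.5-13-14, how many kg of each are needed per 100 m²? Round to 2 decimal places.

With a, b = kg per 100 m² of product A and product B:
K₂O: 0.05·a + 0.14·b = 1.74
P₂O₅: 0.1·a + 0.13·b = 1.68
Solving simultaneously: a = 1.2, b = 12.

1.20 kg product A, 12.00 kg product B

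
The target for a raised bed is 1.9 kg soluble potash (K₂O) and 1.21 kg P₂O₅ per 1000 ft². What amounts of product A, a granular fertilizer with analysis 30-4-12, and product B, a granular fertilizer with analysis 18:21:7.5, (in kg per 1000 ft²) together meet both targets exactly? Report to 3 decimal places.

With a, b = kg per 1000 ft² of product A and product B:
K₂O: 0.12·a + 0.075·b = 1.9
P₂O₅: 0.04·a + 0.21·b = 1.21
Eliminate a: (row1) − 0.12/0.04·(row2) → -0.555·b = -1.73, so b = 3.11712.
Back-substitute: a = (1.9 − 0.075·3.11712) / 0.12 = 13.8851.

13.885 kg product A, 3.117 kg product B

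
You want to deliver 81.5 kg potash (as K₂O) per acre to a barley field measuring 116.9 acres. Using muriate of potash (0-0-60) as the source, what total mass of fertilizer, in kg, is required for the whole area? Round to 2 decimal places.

15878.92 kg

Product per acre = 81.5 / 60% = 135.833 kg.
Total product = 135.833 × 116.9 = 15878.917 kg.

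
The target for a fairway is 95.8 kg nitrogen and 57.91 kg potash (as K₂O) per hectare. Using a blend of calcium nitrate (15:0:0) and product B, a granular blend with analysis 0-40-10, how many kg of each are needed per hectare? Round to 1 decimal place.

Per-hectare balance (a = calcium nitrate, b = product B):
N: 0.15·a + 0·b = 95.8
K₂O: 0·a + 0.1·b = 57.91
Solving simultaneously: a = 638.667, b = 579.1.

638.7 kg calcium nitrate, 579.1 kg product B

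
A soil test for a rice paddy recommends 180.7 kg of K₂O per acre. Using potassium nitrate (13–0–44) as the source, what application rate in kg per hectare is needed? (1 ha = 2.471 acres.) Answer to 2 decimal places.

Product per acre = 180.7 / 44% = 410.682 kg.
Convert to per hectare: 410.682 × 2.471 = 1014.7948 kg.

1014.79 kg of product per hectare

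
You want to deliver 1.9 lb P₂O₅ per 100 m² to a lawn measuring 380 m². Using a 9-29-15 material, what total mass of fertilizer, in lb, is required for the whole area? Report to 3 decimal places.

Product per 100 m² = 1.9 / 29% = 6.55172 lb.
Total product = 6.55172 × 380 / 100 = 24.8966 lb.

24.897 lb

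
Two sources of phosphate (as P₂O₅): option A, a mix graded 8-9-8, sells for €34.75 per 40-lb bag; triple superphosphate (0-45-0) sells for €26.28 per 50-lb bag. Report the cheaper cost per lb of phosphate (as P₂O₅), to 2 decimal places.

option A: P₂O₅ per bag = 40 × 9% = 3.6 lb; cost = 34.75 / 3.6 = €9.6528/lb P₂O₅.
triple superphosphate: P₂O₅ per bag = 50 × 45% = 22.5 lb; cost = 26.28 / 22.5 = €1.1680/lb P₂O₅.
triple superphosphate is cheaper.

€1.17 per lb P₂O₅ (triple superphosphate)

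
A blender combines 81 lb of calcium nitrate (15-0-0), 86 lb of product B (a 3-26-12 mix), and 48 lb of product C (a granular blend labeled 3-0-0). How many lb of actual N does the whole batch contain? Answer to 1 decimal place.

16.2 lb N

N mass = 15%×81 + 3%×86 + 3%×48 = 16.17 lb.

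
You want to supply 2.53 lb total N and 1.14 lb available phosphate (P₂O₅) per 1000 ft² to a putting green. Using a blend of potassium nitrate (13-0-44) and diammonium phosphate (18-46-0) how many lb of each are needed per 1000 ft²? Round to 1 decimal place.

Per-1000 ft² balance (a = potassium nitrate, b = diammonium phosphate):
N: 0.13·a + 0.18·b = 2.53
P₂O₅: 0·a + 0.46·b = 1.14
Solving simultaneously: a = 16.0301, b = 2.47826.

16.0 lb potassium nitrate, 2.5 lb diammonium phosphate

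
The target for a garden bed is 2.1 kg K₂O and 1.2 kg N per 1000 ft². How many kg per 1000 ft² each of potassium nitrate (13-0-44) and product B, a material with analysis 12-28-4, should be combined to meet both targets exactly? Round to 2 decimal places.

4.29 kg potassium nitrate, 5.36 kg product B

Per-1000 ft² balance (a = potassium nitrate, b = product B):
K₂O: 0.44·a + 0.04·b = 2.1
N: 0.13·a + 0.12·b = 1.2
Eliminate a: (row1) − 0.44/0.13·(row2) → -0.366154·b = -1.96154, so b = 5.35714.
Back-substitute: a = (2.1 − 0.04·5.35714) / 0.44 = 4.28571.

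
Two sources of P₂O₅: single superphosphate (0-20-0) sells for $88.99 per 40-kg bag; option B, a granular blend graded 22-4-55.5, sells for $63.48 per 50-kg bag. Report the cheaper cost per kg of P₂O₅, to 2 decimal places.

single superphosphate: P₂O₅ per bag = 40 × 20% = 8 kg; cost = 88.99 / 8 = $11.1237/kg P₂O₅.
option B: P₂O₅ per bag = 50 × 4% = 2 kg; cost = 63.48 / 2 = $31.7400/kg P₂O₅.
single superphosphate is cheaper.

$11.12 per kg P₂O₅ (single superphosphate)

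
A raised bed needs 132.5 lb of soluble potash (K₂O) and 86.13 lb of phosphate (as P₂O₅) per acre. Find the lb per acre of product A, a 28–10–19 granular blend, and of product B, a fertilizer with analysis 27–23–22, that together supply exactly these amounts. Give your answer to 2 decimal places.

531.17 lb product A, 143.53 lb product B

Let a = lb of product A, b = lb of product B (per acre).
K₂O: 0.19·a + 0.22·b = 132.5
P₂O₅: 0.1·a + 0.23·b = 86.13
From row1: a = (132.5 − 0.22·b) / 0.19.
Into row2: 0.1·(132.5 − 0.22·b)/0.19 + 0.23·b = 86.13 → b = 143.5346, a = 531.171.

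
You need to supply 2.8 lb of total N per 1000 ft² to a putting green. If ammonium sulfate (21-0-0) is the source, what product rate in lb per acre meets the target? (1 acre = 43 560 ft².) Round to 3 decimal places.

580.800 lb of product per acre

Product per 1000 ft² = 2.8 / 21% = 13.3333 lb.
Convert to per acre: 13.3333 × 43.56 = 580.8 lb.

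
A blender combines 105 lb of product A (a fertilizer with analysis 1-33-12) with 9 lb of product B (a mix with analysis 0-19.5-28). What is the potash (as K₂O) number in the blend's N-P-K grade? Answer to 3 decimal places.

13.263% K₂O

Total mass = 105 + 9 = 114 lb.
K₂O mass = 12%×105 + 28%×9 = 15.12 lb.
% K₂O = 15.12 / 114 = 13.2632%.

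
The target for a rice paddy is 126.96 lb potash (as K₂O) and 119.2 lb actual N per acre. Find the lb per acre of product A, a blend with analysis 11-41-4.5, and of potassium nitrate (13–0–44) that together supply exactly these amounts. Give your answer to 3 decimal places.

Per-acre balance (a = product A, b = potassium nitrate):
K₂O: 0.045·a + 0.44·b = 126.96
N: 0.11·a + 0.13·b = 119.2
Eliminate b: (row1) − 0.44/0.13·(row2) → -0.327308·a = -276.486, so a = 844.7286.
Then b = (119.2 − 0.11·844.7286) / 0.13 = 202.1528.

844.729 lb product A, 202.153 lb potassium nitrate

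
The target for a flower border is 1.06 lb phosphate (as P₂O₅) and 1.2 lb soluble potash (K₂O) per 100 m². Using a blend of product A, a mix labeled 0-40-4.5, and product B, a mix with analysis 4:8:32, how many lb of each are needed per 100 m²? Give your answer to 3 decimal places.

Per-100 m² balance (a = product A, b = product B):
P₂O₅: 0.4·a + 0.08·b = 1.06
K₂O: 0.045·a + 0.32·b = 1.2
Eliminate a: (row1) − 0.4/0.045·(row2) → -2.76444·b = -9.60667, so b = 3.47508.
Back-substitute: a = (1.06 − 0.08·3.47508) / 0.4 = 1.95498.

1.955 lb product A, 3.475 lb product B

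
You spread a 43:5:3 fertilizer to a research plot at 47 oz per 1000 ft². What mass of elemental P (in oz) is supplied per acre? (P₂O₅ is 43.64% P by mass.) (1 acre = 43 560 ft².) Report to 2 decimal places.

P₂O₅ per 1000 ft² = 47 × 5% = 2.35 oz.
Elemental P = 2.35 × 0.4364 = 1.02554 oz per 1000 ft².
Convert to per acre: 1.02554 × 43.56 = 44.6725 oz.

44.67 oz P per acre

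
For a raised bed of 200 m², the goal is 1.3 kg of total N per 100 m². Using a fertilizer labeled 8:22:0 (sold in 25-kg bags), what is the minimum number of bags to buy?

2 bags

Product per 100 m² = 1.3 / 8% = 16.25 kg.
Total product = 16.25 × 200 / 100 = 32.5 kg.
Bags = ⌈32.5 / 25⌉ = 2.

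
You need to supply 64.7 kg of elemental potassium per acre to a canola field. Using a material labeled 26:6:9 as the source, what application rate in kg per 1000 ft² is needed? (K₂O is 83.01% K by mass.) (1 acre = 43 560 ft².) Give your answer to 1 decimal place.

As K₂O: 64.7 / 0.8301 = 77.9424 kg per acre.
Product per acre = 77.9424 / 9% = 866.027 kg.
Convert to per 1000 ft²: 866.027 × 0.0229568 = 19.8812 kg.

19.9 kg of product per thousand sq ft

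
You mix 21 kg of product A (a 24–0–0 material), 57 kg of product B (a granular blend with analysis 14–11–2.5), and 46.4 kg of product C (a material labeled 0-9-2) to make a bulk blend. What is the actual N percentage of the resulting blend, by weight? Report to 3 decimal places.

Total mass = 21 + 57 + 46.4 = 124.4 kg.
N mass = 24%×21 + 14%×57 + 0%×46.4 = 13.02 kg.
% N = 13.02 / 124.4 = 10.4662%.

10.466% N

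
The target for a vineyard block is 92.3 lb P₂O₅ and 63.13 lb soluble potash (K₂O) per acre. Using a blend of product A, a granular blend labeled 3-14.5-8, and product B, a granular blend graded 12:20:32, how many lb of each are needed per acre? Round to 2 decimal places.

Per-acre balance (a = product A, b = product B):
P₂O₅: 0.145·a + 0.2·b = 92.3
K₂O: 0.08·a + 0.32·b = 63.13
Eliminate b: (row1) − 0.2/0.32·(row2) → 0.095·a = 52.8437, so a = 556.25.
Then b = (63.13 − 0.08·556.25) / 0.32 = 58.2188.

556.25 lb product A, 58.22 lb product B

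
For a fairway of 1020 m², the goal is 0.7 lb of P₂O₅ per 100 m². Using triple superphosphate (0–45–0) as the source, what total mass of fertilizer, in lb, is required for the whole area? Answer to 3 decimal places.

Product per 100 m² = 0.7 / 45% = 1.55556 lb.
Total product = 1.55556 × 1020 / 100 = 15.8667 lb.

15.867 lb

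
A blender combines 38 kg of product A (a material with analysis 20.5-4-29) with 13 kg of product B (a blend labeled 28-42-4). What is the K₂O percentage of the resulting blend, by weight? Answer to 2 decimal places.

Total mass = 38 + 13 = 51 kg.
K₂O mass = 29%×38 + 4%×13 = 11.54 kg.
% K₂O = 11.54 / 51 = 22.6275%.

22.63% K₂O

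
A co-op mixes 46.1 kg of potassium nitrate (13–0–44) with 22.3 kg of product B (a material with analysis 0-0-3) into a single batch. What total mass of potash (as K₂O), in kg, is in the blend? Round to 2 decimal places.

20.95 kg K₂O

K₂O mass = 44%×46.1 + 3%×22.3 = 20.953 kg.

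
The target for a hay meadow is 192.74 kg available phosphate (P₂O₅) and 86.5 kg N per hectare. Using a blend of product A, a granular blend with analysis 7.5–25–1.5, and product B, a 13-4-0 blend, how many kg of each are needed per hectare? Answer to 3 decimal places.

With a, b = kg per hectare of product A and product B:
P₂O₅: 0.25·a + 0.04·b = 192.74
N: 0.075·a + 0.13·b = 86.5
From row1: a = (192.74 − 0.04·b) / 0.25.
Into row2: 0.075·(192.74 − 0.04·b)/0.25 + 0.13·b = 86.5 → b = 243.0339, a = 732.0746.

732.075 kg product A, 243.034 kg product B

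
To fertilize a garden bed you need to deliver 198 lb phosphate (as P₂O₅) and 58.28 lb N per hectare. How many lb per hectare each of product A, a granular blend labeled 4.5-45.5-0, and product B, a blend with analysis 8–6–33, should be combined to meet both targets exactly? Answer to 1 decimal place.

366.3 lb product A, 522.5 lb product B

Per-hectare balance (a = product A, b = product B):
P₂O₅: 0.455·a + 0.06·b = 198
N: 0.045·a + 0.08·b = 58.28
Eliminate a: (row1) − 0.455/0.045·(row2) → -0.748889·b = -391.276, so b = 522.475.
Back-substitute: a = (198 − 0.06·522.475) / 0.455 = 366.267.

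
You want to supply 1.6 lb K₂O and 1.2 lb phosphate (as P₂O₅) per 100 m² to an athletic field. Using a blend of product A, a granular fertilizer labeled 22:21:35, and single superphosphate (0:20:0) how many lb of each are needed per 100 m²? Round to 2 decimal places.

4.57 lb product A, 1.20 lb single superphosphate

With a, b = lb per 100 m² of product A and single superphosphate:
K₂O: 0.35·a + 0·b = 1.6
P₂O₅: 0.21·a + 0.2·b = 1.2
Solving simultaneously: a = 4.57143, b = 1.2.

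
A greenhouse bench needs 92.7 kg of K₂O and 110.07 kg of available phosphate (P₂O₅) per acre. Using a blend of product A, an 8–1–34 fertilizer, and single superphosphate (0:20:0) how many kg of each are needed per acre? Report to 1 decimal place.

Per-acre balance (a = product A, b = single superphosphate):
K₂O: 0.34·a + 0·b = 92.7
P₂O₅: 0.01·a + 0.2·b = 110.07
Eliminate a: (row1) − 0.34/0.01·(row2) → -6.8·b = -3649.68, so b = 536.718.
Back-substitute: a = (92.7 − 0·536.718) / 0.34 = 272.647.

272.6 kg product A, 536.7 kg single superphosphate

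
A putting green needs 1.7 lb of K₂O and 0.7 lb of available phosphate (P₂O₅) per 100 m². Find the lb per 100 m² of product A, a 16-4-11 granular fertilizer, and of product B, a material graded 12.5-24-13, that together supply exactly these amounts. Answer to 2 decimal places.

Per-100 m² balance (a = product A, b = product B):
K₂O: 0.11·a + 0.13·b = 1.7
P₂O₅: 0.04·a + 0.24·b = 0.7
Solving simultaneously: a = 14.9528, b = 0.424528.

14.95 lb product A, 0.42 lb product B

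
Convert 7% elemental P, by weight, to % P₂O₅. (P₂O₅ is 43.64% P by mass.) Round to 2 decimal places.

%P₂O₅ = 7 / 0.4364 = 16.0403%.

16.04% P₂O₅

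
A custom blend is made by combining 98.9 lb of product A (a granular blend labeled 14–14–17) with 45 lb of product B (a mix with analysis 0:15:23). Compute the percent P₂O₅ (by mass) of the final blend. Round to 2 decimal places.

14.31% P₂O₅

Total mass = 98.9 + 45 = 143.9 lb.
P₂O₅ mass = 14%×98.9 + 15%×45 = 20.596 lb.
% P₂O₅ = 20.596 / 143.9 = 14.3127%.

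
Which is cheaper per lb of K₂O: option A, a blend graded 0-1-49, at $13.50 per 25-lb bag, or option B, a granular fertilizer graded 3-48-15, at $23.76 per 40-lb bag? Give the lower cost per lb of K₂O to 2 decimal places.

$1.10 per lb K₂O (option A)

option A: K₂O per bag = 25 × 49% = 12.25 lb; cost = 13.50 / 12.25 = $1.1020/lb K₂O.
option B: K₂O per bag = 40 × 15% = 6 lb; cost = 23.76 / 6 = $3.9600/lb K₂O.
option A is cheaper.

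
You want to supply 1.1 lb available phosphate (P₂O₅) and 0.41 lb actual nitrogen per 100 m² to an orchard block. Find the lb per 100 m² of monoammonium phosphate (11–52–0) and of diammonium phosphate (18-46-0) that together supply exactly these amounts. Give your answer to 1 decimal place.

0.2 lb monoammonium phosphate, 2.1 lb diammonium phosphate

Let a = lb of monoammonium phosphate, b = lb of diammonium phosphate (per 100 m²).
P₂O₅: 0.52·a + 0.46·b = 1.1
N: 0.11·a + 0.18·b = 0.41
Eliminate a: (row1) − 0.52/0.11·(row2) → -0.390909·b = -0.838182, so b = 2.14419.
Back-substitute: a = (1.1 − 0.46·2.14419) / 0.52 = 0.218605.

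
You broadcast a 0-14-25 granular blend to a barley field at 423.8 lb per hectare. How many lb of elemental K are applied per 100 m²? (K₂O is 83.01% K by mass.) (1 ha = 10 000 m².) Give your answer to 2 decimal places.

K₂O per hectare = 423.8 × 25% = 105.95 lb.
Elemental K = 105.95 × 0.8301 = 87.9491 lb per hectare.
Convert to per 100 m²: 87.9491 × 0.01 = 0.879491 lb.

0.88 lb K per hundred sq m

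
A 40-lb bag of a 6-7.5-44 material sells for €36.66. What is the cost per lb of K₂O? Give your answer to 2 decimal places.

K₂O in bag = 40 × 44% = 17.6 lb.
Cost per lb K₂O = €36.66 / 17.6 = €2.0830.

€2.08 per lb K₂O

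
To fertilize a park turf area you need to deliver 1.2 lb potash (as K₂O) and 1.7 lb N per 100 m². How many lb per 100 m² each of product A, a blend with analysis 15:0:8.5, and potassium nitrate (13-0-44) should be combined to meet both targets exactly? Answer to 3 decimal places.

10.773 lb product A, 0.646 lb potassium nitrate

Let a = lb of product A, b = lb of potassium nitrate (per 100 m²).
K₂O: 0.085·a + 0.44·b = 1.2
N: 0.15·a + 0.13·b = 1.7
Eliminate a: (row1) − 0.085/0.15·(row2) → 0.366333·b = 0.236667, so b = 0.646042.
Back-substitute: a = (1.2 − 0.44·0.646042) / 0.085 = 10.7734.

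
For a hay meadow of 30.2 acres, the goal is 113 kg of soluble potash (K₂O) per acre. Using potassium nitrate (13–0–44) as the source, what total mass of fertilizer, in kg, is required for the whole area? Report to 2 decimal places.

Product per acre = 113 / 44% = 256.818 kg.
Total product = 256.818 × 30.2 = 7755.909 kg.

7755.91 kg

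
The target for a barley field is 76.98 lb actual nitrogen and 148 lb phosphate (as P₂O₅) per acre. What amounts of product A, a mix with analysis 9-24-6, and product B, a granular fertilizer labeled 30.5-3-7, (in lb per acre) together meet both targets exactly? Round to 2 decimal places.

607.53 lb product A, 73.12 lb product B

Let a = lb of product A, b = lb of product B (per acre).
N: 0.09·a + 0.305·b = 76.98
P₂O₅: 0.24·a + 0.03·b = 148
Eliminate b: (row1) − 0.305/0.03·(row2) → -2.35·a = -1427.69, so a = 607.526.
Then b = (148 − 0.24·607.526) / 0.03 = 73.1234.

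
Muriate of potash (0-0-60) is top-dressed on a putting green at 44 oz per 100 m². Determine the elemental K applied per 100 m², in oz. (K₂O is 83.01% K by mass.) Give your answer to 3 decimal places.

K₂O per 100 m² = 44 × 60% = 26.4 oz.
Elemental K = 26.4 × 0.8301 = 21.9146 oz per 100 m².

21.915 oz K per hundred sq m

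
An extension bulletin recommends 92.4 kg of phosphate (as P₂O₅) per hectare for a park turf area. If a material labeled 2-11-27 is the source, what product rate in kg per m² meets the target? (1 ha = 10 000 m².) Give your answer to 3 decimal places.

0.084 kg of product per sq m

Product per hectare = 92.4 / 11% = 840 kg.
Convert to per m²: 840 × 0.0001 = 0.084 kg.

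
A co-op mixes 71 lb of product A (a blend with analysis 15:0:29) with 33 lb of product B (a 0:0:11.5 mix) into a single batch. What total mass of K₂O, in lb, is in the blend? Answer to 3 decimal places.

24.385 lb K₂O

K₂O mass = 29%×71 + 11.5%×33 = 24.385 lb.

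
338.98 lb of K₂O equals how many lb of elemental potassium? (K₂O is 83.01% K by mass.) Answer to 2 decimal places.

K = 338.98 × 0.8301 = 281.387 lb.

281.39 lb K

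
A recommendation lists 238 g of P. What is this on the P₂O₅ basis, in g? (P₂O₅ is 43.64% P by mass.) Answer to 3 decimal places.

P₂O₅ = 238 / 0.4364 = 545.3712 g.

545.371 g P₂O₅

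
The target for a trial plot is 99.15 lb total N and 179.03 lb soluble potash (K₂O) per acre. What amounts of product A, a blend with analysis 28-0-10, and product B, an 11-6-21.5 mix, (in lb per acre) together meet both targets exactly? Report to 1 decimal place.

Per-acre balance (a = product A, b = product B):
N: 0.28·a + 0.11·b = 99.15
K₂O: 0.1·a + 0.215·b = 179.03
Eliminate b: (row1) − 0.11/0.215·(row2) → 0.228837·a = 7.55326, so a = 33.0071.
Then b = (179.03 − 0.1·33.0071) / 0.215 = 817.346.

33.0 lb product A, 817.3 lb product B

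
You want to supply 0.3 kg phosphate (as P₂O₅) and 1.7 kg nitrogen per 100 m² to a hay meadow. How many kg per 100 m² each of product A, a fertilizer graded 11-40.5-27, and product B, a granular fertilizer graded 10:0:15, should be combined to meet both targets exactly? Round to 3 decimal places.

0.741 kg product A, 16.185 kg product B

Per-100 m² balance (a = product A, b = product B):
P₂O₅: 0.405·a + 0·b = 0.3
N: 0.11·a + 0.1·b = 1.7
Eliminate b: (row1) − 0/0.1·(row2) → 0.405·a = 0.3, so a = 0.740741.
Then b = (1.7 − 0.11·0.740741) / 0.1 = 16.1852.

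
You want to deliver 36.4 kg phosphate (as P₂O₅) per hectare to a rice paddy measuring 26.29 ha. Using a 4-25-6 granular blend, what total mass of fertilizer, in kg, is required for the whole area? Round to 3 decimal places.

3827.824 kg

Product per hectare = 36.4 / 25% = 145.6 kg.
Total product = 145.6 × 26.29 = 3827.824 kg.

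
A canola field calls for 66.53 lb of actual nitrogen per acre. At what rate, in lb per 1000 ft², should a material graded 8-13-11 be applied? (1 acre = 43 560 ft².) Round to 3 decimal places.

Product per acre = 66.53 / 8% = 831.625 lb.
Convert to per 1000 ft²: 831.625 × 0.0229568 = 19.09148 lb.

19.091 lb of product per thousand sq ft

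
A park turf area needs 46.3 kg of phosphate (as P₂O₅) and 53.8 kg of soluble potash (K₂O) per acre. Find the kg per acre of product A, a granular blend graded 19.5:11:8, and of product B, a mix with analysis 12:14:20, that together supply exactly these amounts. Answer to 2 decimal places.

Let a = kg of product A, b = kg of product B (per acre).
P₂O₅: 0.11·a + 0.14·b = 46.3
K₂O: 0.08·a + 0.2·b = 53.8
Eliminate a: (row1) − 0.11/0.08·(row2) → -0.135·b = -27.675, so b = 205.
Back-substitute: a = (46.3 − 0.14·205) / 0.11 = 160.

160.00 kg product A, 205.00 kg product B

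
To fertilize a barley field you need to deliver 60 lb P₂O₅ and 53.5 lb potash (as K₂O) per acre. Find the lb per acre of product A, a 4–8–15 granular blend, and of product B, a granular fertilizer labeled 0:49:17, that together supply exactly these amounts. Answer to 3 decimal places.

267.362 lb product A, 78.798 lb product B

With a, b = lb per acre of product A and product B:
P₂O₅: 0.08·a + 0.49·b = 60
K₂O: 0.15·a + 0.17·b = 53.5
Solving simultaneously: a = 267.3623, b = 78.797997.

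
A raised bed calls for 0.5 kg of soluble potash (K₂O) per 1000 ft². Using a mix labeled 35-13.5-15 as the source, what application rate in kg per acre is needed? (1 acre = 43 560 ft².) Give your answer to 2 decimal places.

Product per 1000 ft² = 0.5 / 15% = 3.33333 kg.
Convert to per acre: 3.33333 × 43.56 = 145.2 kg.

145.20 kg of product per acre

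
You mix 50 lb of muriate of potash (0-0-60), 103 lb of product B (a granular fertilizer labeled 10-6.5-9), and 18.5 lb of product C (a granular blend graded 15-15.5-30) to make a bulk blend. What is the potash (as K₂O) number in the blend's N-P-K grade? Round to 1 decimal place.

26.1% K₂O

Total mass = 50 + 103 + 18.5 = 171.5 lb.
K₂O mass = 60%×50 + 9%×103 + 30%×18.5 = 44.82 lb.
% K₂O = 44.82 / 171.5 = 26.1341%.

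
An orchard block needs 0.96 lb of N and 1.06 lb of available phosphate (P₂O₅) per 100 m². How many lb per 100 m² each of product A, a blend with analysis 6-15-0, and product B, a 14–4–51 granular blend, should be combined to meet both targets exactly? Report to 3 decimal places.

Let a = lb of product A, b = lb of product B (per 100 m²).
N: 0.06·a + 0.14·b = 0.96
P₂O₅: 0.15·a + 0.04·b = 1.06
Solving simultaneously: a = 5.91398, b = 4.32258.

5.914 lb product A, 4.323 lb product B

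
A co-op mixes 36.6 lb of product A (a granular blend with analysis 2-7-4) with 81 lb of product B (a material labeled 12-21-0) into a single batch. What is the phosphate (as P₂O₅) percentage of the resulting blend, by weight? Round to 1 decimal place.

Total mass = 36.6 + 81 = 117.6 lb.
P₂O₅ mass = 7%×36.6 + 21%×81 = 19.572 lb.
% P₂O₅ = 19.572 / 117.6 = 16.6429%.

16.6% P₂O₅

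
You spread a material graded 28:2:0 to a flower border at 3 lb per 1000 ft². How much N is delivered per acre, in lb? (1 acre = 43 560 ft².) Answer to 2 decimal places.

36.59 lb N per acre

nitrogen per 1000 ft² = 3 × 28% = 0.84 lb.
Convert to per acre: 0.84 × 43.56 = 36.5904 lb.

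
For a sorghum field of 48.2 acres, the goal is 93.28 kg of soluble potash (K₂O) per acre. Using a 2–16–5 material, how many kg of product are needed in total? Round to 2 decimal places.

Product per acre = 93.28 / 5% = 1865.6 kg.
Total product = 1865.6 × 48.2 = 89921.92 kg.

89921.92 kg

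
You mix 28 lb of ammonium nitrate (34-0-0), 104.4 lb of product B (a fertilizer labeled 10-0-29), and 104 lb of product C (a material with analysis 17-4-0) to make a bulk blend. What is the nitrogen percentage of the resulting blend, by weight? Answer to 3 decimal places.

Total mass = 28 + 104.4 + 104 = 236.4 lb.
N mass = 34%×28 + 10%×104.4 + 17%×104 = 37.64 lb.
% N = 37.64 / 236.4 = 15.9222%.

15.922% N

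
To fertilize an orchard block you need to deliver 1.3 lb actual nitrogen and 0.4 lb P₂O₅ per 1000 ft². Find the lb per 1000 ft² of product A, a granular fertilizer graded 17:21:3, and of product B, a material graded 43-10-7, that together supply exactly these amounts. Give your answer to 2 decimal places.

0.57 lb product A, 2.80 lb product B

Per-1000 ft² balance (a = product A, b = product B):
N: 0.17·a + 0.43·b = 1.3
P₂O₅: 0.21·a + 0.1·b = 0.4
Solving simultaneously: a = 0.572988, b = 2.79673.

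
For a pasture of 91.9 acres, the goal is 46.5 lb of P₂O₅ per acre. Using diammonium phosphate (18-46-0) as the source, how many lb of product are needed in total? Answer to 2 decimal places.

Product per acre = 46.5 / 46% = 101.087 lb.
Total product = 101.087 × 91.9 = 9289.891 lb.

9289.89 lb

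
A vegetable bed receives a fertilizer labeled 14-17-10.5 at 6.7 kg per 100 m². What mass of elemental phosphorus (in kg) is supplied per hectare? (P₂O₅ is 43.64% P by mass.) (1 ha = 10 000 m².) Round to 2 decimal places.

P₂O₅ per 100 m² = 6.7 × 17% = 1.139 kg.
Elemental P = 1.139 × 0.4364 = 0.49706 kg per 100 m².
Convert to per hectare: 0.49706 × 100 = 49.706 kg.

49.71 kg P per hectare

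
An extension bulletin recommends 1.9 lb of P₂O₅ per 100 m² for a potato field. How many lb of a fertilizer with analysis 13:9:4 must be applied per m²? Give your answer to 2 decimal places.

0.21 lb of product per sq m

Product per 100 m² = 1.9 / 9% = 21.1111 lb.
Convert to per m²: 21.1111 × 0.01 = 0.211111 lb.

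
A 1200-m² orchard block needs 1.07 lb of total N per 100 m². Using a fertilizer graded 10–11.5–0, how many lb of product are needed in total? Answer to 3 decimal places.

128.400 lb

Product per 100 m² = 1.07 / 10% = 10.7 lb.
Total product = 10.7 × 1200 / 100 = 128.4 lb.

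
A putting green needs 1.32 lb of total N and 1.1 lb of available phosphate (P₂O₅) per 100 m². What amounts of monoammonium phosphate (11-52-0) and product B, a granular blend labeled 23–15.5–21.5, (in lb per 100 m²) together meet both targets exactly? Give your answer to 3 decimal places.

0.472 lb monoammonium phosphate, 5.513 lb product B

Per-100 m² balance (a = monoammonium phosphate, b = product B):
N: 0.11·a + 0.23·b = 1.32
P₂O₅: 0.52·a + 0.155·b = 1.1
Solving simultaneously: a = 0.471965, b = 5.51341.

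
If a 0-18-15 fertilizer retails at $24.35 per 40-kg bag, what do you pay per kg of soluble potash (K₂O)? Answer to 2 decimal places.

K₂O in bag = 40 × 15% = 6 kg.
Cost per kg K₂O = $24.35 / 6 = $4.0583.

$4.06 per kg K₂O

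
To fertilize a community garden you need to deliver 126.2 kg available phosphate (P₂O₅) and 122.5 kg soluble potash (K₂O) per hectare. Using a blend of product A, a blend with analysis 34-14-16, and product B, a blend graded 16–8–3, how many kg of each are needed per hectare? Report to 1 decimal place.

699.3 kg product A, 353.7 kg product B

Let a = kg of product A, b = kg of product B (per hectare).
P₂O₅: 0.14·a + 0.08·b = 126.2
K₂O: 0.16·a + 0.03·b = 122.5
Solving simultaneously: a = 699.302, b = 353.721.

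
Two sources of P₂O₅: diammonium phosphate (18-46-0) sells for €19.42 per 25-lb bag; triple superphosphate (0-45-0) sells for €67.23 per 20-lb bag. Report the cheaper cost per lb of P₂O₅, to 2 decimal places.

diammonium phosphate: P₂O₅ per bag = 25 × 46% = 11.5 lb; cost = 19.42 / 11.5 = €1.6887/lb P₂O₅.
triple superphosphate: P₂O₅ per bag = 20 × 45% = 9 lb; cost = 67.23 / 9 = €7.4700/lb P₂O₅.
diammonium phosphate is cheaper.

€1.69 per lb P₂O₅ (diammonium phosphate)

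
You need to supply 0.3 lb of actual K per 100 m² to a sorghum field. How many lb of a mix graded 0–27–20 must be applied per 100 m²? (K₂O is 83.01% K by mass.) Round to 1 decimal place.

1.8 lb of product per hundred sq m

As K₂O: 0.3 / 0.8301 = 0.361402 lb per 100 m².
Product per 100 m² = 0.361402 / 20% = 1.80701 lb.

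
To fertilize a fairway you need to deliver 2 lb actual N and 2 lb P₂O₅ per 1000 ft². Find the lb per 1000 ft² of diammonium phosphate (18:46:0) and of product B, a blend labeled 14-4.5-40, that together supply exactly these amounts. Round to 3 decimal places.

3.375 lb diammonium phosphate, 9.947 lb product B

With a, b = lb per 1000 ft² of diammonium phosphate and product B:
N: 0.18·a + 0.14·b = 2
P₂O₅: 0.46·a + 0.045·b = 2
Solving simultaneously: a = 3.37478, b = 9.94671.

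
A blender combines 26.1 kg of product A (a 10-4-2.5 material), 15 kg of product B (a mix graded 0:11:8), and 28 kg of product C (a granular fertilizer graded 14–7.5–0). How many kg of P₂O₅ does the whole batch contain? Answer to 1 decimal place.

P₂O₅ mass = 4%×26.1 + 11%×15 + 7.5%×28 = 4.794 kg.

4.8 kg P₂O₅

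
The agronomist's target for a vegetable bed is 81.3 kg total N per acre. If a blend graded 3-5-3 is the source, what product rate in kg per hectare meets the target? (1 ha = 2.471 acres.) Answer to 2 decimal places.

6696.41 kg of product per hectare

Product per acre = 81.3 / 3% = 2710 kg.
Convert to per hectare: 2710 × 2.471 = 6696.41 kg.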